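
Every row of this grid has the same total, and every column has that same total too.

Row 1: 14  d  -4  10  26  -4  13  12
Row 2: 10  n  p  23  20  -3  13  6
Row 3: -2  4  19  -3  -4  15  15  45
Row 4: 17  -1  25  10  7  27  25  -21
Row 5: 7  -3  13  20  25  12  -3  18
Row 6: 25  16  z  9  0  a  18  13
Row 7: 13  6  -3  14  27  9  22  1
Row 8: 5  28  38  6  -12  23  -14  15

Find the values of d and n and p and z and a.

Rows 3 and 4 both sum to 89, so that's the common total.
Row 1: 14 − 4 + 10 + 26 − 4 + 13 + 12 = 67, so its missing entry is 89 − 67 = 22.
Column 6: -4 − 3 + 15 + 27 + 12 + 9 + 23 = 79, so its missing entry is 89 − 79 = 10.
Column 2: 22 + 4 − 1 − 3 + 16 + 6 + 28 = 72, so its missing entry is 89 − 72 = 17.
Row 2: 10 + 17 + 23 + 20 − 3 + 13 + 6 = 86, so its missing entry is 89 − 86 = 3.
Row 6: 25 + 16 + 9 + 0 + 10 + 18 + 13 = 91, so its missing entry is 89 − 91 = -2.

d = 22, n = 17, p = 3, z = -2, a = 10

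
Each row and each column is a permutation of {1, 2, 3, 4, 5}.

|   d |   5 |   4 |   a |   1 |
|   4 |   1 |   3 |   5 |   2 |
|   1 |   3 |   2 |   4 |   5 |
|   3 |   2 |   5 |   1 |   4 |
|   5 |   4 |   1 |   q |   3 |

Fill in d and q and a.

d = 2, q = 2, a = 3

At (row 1, col 1): column 1 already has {1, 3, 4, 5}, so the value is 2.
Cell (1,4): row 1 already has {1, 2, 4, 5} → 3.
At (row 5, col 4): row 5 already has {1, 3, 4, 5}, so the value is 2.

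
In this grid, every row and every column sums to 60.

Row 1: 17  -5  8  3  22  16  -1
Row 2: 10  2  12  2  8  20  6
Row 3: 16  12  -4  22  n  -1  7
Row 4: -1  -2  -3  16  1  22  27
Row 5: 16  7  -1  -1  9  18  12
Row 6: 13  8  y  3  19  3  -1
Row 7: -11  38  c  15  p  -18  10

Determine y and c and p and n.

y = 15, c = 33, p = -7, n = 8

Row 3: 16 + 12 − 4 + 22 − 1 + 7 = 52, so its missing entry is 60 − 52 = 8.
Column 5: 22 + 8 + 8 + 1 + 9 + 19 = 67, so its missing entry is 60 − 67 = -7.
Row 7: -11 + 38 + 15 − 7 − 18 + 10 = 27, so its missing entry is 60 − 27 = 33.
Row 6: 13 + 8 + 3 + 19 + 3 − 1 = 45, so its missing entry is 60 − 45 = 15.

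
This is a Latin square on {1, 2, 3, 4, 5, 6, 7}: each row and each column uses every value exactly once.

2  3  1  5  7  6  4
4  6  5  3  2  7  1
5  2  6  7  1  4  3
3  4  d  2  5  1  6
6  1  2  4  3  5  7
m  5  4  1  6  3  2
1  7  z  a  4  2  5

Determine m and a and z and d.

At (row 7, col 4): column 4 already has {1, 2, 3, 4, 5, 7}, so the value is 6.
For row 7, column 3: row 7 already has {1, 2, 4, 5, 6, 7}; that leaves 3.
For row 6, column 1: row 6 already has {1, 2, 3, 4, 5, 6}; that leaves 7.
At (row 4, col 3): row 4 already has {1, 2, 3, 4, 5, 6}, so the value is 7.

m = 7, a = 6, z = 3, d = 7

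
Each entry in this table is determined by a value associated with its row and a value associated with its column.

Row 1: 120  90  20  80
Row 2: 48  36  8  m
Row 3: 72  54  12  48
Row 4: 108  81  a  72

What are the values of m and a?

Each row is a constant multiple of every other row — this is a multiplication table with the headers hidden.
Row 2 is 48/120 = 2/5 times row 1, so its entry in column 4 is 80 × 2/5 = 32.
Row 4 is 108/120 = 9/10 times row 1, so its entry in column 3 is 20 × 9/10 = 18.

m = 32, a = 18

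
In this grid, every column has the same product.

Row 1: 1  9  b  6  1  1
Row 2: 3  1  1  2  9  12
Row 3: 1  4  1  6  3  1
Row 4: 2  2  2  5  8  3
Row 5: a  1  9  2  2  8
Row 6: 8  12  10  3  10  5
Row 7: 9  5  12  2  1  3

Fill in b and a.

Columns 2 and 6 each multiply to 4320, so every column has product 4320.
Column 3: 1×1×2×9×10×12 = 2160, so the missing entry is 4320 ÷ 2160 = 2.
Column 1: 1×3×1×2×8×9 = 432, so the missing entry is 4320 ÷ 432 = 10.

b = 2, a = 10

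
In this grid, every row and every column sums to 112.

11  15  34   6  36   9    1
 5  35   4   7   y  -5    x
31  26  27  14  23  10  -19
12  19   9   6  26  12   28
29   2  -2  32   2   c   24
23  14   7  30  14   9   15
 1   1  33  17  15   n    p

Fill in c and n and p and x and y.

Column 5 has 36 + 23 + 26 + 2 + 14 + 15 = 116; the blank must be 112 − 116 = -4.
Row 5 has 29 + 2 − 2 + 32 + 2 + 24 = 87; the blank must be 112 − 87 = 25.
Column 6 has 9 − 5 + 10 + 12 + 25 + 9 = 60; the blank must be 112 − 60 = 52.
Row 7 has 1 + 1 + 33 + 17 + 15 + 52 = 119; the blank must be 112 − 119 = -7.
Row 2 has 5 + 35 + 4 + 7 − 4 − 5 = 42; the blank must be 112 − 42 = 70.

c = 25, n = 52, p = -7, x = 70, y = -4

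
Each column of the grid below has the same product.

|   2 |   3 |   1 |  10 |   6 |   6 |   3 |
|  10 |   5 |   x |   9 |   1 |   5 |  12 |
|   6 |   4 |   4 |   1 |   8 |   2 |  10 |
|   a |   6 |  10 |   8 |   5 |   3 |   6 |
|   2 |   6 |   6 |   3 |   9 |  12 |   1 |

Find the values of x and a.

Columns 4 and 5 each multiply to 2160, so every column has product 2160.
Column 3: 1×4×10×6 = 240, so the missing entry is 2160 ÷ 240 = 9.
Column 1: 2×10×6×2 = 240, so the missing entry is 2160 ÷ 240 = 9.

x = 9, a = 9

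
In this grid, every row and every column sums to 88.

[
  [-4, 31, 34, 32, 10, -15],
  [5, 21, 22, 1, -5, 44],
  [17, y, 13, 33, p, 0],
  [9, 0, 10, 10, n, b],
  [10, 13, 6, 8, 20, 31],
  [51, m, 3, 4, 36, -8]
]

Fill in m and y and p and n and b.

m = 2, y = 21, p = 4, n = 23, b = 36

Row 6: 51 + 3 + 4 + 36 − 8 = 86, so its missing entry is 88 − 86 = 2.
Column 2: 31 + 21 + 0 + 13 + 2 = 67, so its missing entry is 88 − 67 = 21.
Row 3: 17 + 21 + 13 + 33 + 0 = 84, so its missing entry is 88 − 84 = 4.
Column 5: 10 − 5 + 4 + 20 + 36 = 65, so its missing entry is 88 − 65 = 23.
Row 4: 9 + 0 + 10 + 10 + 23 = 52, so its missing entry is 88 − 52 = 36.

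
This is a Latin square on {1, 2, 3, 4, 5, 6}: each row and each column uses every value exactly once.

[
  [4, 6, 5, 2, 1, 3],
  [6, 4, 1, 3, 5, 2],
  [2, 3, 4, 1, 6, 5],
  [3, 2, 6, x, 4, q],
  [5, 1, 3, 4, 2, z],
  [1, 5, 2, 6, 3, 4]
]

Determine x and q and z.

Cell (5,6): row 5 already has {1, 2, 3, 4, 5} → 6.
At (row 4, col 4): column 4 already has {1, 2, 3, 4, 6}, so the value is 5.
Cell (4,6): row 4 already has {2, 3, 4, 5, 6} → 1.

x = 5, q = 1, z = 6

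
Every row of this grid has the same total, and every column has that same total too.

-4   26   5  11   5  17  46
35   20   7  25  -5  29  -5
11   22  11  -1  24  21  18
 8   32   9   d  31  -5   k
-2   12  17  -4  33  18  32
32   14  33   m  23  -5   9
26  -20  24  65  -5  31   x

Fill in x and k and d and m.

Rows 1 and 2 both sum to 106, so that's the common total.
The known cells in row 7 total 121, leaving 106 − 121 = -15 for the blank.
The known cells in row 6 total 106, leaving 106 − 106 = 0 for the blank.
The known cells in column 4 total 96, leaving 106 − 96 = 10 for the blank.
The known cells in row 4 total 85, leaving 106 − 85 = 21 for the blank.

x = -15, k = 21, d = 10, m = 0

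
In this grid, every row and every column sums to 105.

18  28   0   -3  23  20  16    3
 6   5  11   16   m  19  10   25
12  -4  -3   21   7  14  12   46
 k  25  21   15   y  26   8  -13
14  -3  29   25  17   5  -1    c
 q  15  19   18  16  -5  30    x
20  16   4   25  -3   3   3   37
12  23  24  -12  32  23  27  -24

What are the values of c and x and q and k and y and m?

Row 2: 6 + 5 + 11 + 16 + 19 + 10 + 25 = 92, so its missing entry is 105 − 92 = 13.
Column 5: 23 + 13 + 7 + 17 + 16 − 3 + 32 = 105, so its missing entry is 105 − 105 = 0.
Row 4: 25 + 21 + 15 + 0 + 26 + 8 − 13 = 82, so its missing entry is 105 − 82 = 23.
Column 1: 18 + 6 + 12 + 23 + 14 + 20 + 12 = 105, so its missing entry is 105 − 105 = 0.
Row 6: 0 + 15 + 19 + 18 + 16 − 5 + 30 = 93, so its missing entry is 105 − 93 = 12.
Row 5: 14 − 3 + 29 + 25 + 17 + 5 − 1 = 86, so its missing entry is 105 − 86 = 19.

c = 19, x = 12, q = 0, k = 23, y = 0, m = 13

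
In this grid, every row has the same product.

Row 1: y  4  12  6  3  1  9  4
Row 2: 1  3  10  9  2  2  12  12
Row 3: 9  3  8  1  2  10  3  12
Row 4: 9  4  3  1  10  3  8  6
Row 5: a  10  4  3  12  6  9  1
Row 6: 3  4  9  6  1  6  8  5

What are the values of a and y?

Rows 2 and 3 each multiply to 155520, so every row has product 155520.
Row 5: 10×4×3×12×6×9×1 = 77760, so the missing entry is 155520 ÷ 77760 = 2.
Row 1: 4×12×6×3×1×9×4 = 31104, so the missing entry is 155520 ÷ 31104 = 5.

a = 2, y = 5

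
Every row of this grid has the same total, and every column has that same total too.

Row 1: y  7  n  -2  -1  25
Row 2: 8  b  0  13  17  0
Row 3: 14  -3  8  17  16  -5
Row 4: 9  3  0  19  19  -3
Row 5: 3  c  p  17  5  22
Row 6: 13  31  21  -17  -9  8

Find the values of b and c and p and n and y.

b = 9, c = 0, p = 0, n = 18, y = 0

Rows 3 and 4 both sum to 47, so that's the common total.
Column 1 has 8 + 14 + 9 + 3 + 13 = 47; the blank must be 47 − 47 = 0.
Row 2 has 8 + 0 + 13 + 17 + 0 = 38; the blank must be 47 − 38 = 9.
Row 1 has 0 + 7 − 2 − 1 + 25 = 29; the blank must be 47 − 29 = 18.
Column 3 has 18 + 0 + 8 + 0 + 21 = 47; the blank must be 47 − 47 = 0.
Row 5 has 3 + 0 + 17 + 5 + 22 = 47; the blank must be 47 − 47 = 0.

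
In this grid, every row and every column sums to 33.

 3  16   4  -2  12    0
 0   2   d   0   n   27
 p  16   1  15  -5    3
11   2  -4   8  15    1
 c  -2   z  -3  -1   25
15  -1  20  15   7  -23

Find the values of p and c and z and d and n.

Row 3 has 16 + 1 + 15 − 5 + 3 = 30; the blank must be 33 − 30 = 3.
Column 1 has 3 + 0 + 3 + 11 + 15 = 32; the blank must be 33 − 32 = 1.
Column 5 has 12 − 5 + 15 − 1 + 7 = 28; the blank must be 33 − 28 = 5.
Row 2 has 0 + 2 + 0 + 5 + 27 = 34; the blank must be 33 − 34 = -1.
Row 5 has 1 − 2 − 3 − 1 + 25 = 20; the blank must be 33 − 20 = 13.

p = 3, c = 1, z = 13, d = -1, n = 5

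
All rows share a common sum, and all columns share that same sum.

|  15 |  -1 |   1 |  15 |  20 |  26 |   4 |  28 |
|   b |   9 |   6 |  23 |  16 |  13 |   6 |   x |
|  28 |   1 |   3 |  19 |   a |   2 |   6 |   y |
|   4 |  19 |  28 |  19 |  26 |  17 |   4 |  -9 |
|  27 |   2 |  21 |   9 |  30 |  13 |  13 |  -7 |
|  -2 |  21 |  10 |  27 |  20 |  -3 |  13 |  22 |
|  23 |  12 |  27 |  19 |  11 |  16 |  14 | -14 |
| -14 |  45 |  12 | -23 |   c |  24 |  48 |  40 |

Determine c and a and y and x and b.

c = -24, a = 9, y = 40, x = 8, b = 27

Rows 1 and 4 both sum to 108, so that's the common total.
Row 8 has -14 + 45 + 12 − 23 + 24 + 48 + 40 = 132; the blank must be 108 − 132 = -24.
Column 5 has 20 + 16 + 26 + 30 + 20 + 11 − 24 = 99; the blank must be 108 − 99 = 9.
Row 3 has 28 + 1 + 3 + 19 + 9 + 2 + 6 = 68; the blank must be 108 − 68 = 40.
Column 8 has 28 + 40 − 9 − 7 + 22 − 14 + 40 = 100; the blank must be 108 − 100 = 8.
Row 2 has 9 + 6 + 23 + 16 + 13 + 6 + 8 = 81; the blank must be 108 − 81 = 27.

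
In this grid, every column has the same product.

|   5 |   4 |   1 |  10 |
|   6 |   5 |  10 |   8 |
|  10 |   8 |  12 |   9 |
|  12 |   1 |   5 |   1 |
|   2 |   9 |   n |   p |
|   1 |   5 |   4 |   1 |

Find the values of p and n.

Columns 1 and 2 each multiply to 7200, so every column has product 7200.
Column 4: 10×8×9×1×1 = 720, so the missing entry is 7200 ÷ 720 = 10.
Column 3: 1×10×12×5×4 = 2400, so the missing entry is 7200 ÷ 2400 = 3.

p = 10, n = 3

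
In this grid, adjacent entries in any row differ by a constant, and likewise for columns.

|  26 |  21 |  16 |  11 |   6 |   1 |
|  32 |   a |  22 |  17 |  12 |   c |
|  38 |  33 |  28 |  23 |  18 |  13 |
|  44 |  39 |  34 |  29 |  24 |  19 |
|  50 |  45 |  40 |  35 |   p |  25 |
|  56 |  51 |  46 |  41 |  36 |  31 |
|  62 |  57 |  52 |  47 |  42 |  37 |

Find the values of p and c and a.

p = 30, c = 7, a = 27

Along each row the entries change by -5 per step; down each column they change by 6.
Row 5: from 50 at column 1, stepping by -5 to column 5 gives 30.
Row 2: from 32 at column 1, stepping by -5 to column 6 gives 7.
Row 2: from 32 at column 1, stepping by -5 to column 2 gives 27.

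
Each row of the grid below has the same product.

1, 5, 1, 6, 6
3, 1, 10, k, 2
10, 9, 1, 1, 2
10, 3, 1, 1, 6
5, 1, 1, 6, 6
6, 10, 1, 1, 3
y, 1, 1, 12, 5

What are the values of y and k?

Rows 1 and 6 each multiply to 180, so every row has product 180.
Row 7: 1×1×12×5 = 60, so the missing entry is 180 ÷ 60 = 3.
Row 2: 3×1×10×2 = 60, so the missing entry is 180 ÷ 60 = 3.

y = 3, k = 3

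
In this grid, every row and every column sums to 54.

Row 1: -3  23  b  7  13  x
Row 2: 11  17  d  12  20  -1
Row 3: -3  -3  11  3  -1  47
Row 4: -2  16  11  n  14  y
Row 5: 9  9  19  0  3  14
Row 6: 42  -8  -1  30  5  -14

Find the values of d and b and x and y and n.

d = -5, b = 19, x = -5, y = 13, n = 2

Row 2: 11 + 17 + 12 + 20 − 1 = 59, so its missing entry is 54 − 59 = -5.
Column 3: -5 + 11 + 11 + 19 − 1 = 35, so its missing entry is 54 − 35 = 19.
Column 4: 7 + 12 + 3 + 0 + 30 = 52, so its missing entry is 54 − 52 = 2.
Row 1: -3 + 23 + 19 + 7 + 13 = 59, so its missing entry is 54 − 59 = -5.
Row 4: -2 + 16 + 11 + 2 + 14 = 41, so its missing entry is 54 − 41 = 13.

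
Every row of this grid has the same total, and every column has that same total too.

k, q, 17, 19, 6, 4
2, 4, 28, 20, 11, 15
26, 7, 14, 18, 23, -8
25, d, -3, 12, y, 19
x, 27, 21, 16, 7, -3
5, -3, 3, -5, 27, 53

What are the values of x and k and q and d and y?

Rows 2 and 3 both sum to 80, so that's the common total.
The known cells in row 5 total 68, leaving 80 − 68 = 12 for the blank.
The known cells in column 5 total 74, leaving 80 − 74 = 6 for the blank.
The known cells in column 1 total 70, leaving 80 − 70 = 10 for the blank.
The known cells in row 1 total 56, leaving 80 − 56 = 24 for the blank.
The known cells in row 4 total 59, leaving 80 − 59 = 21 for the blank.

x = 12, k = 10, q = 24, d = 21, y = 6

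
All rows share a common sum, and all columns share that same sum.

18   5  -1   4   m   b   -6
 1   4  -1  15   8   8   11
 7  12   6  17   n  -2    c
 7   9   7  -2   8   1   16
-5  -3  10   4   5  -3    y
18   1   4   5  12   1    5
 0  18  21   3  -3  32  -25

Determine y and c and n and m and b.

Rows 2 and 4 both sum to 46, so that's the common total.
Row 5 has -5 − 3 + 10 + 4 + 5 − 3 = 8; the blank must be 46 − 8 = 38.
Column 7 has -6 + 11 + 16 + 38 + 5 − 25 = 39; the blank must be 46 − 39 = 7.
Row 3 has 7 + 12 + 6 + 17 − 2 + 7 = 47; the blank must be 46 − 47 = -1.
Column 5 has 8 − 1 + 8 + 5 + 12 − 3 = 29; the blank must be 46 − 29 = 17.
Row 1 has 18 + 5 − 1 + 4 + 17 − 6 = 37; the blank must be 46 − 37 = 9.

y = 38, c = 7, n = -1, m = 17, b = 9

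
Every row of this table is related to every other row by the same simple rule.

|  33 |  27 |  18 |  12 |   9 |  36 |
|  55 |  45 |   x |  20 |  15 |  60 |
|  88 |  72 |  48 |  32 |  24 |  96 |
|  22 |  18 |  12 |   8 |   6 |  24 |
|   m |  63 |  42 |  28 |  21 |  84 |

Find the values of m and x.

m = 77, x = 30

Each row is a constant multiple of every other row — this is a multiplication table with the headers hidden.
Row 5 is 84/36 = 7/3 times row 1, so its entry in column 1 is 33 × 7/3 = 77.
Row 2 is 60/36 = 5/3 times row 1, so its entry in column 3 is 18 × 5/3 = 30.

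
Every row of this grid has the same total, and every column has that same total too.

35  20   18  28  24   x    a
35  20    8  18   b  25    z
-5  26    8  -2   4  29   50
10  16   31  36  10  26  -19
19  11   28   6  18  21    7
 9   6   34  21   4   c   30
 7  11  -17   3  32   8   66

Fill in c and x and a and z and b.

c = 6, x = -5, a = -10, z = -14, b = 18

Rows 3 and 4 both sum to 110, so that's the common total.
The known cells in row 6 total 104, leaving 110 − 104 = 6 for the blank.
The known cells in column 5 total 92, leaving 110 − 92 = 18 for the blank.
The known cells in column 6 total 115, leaving 110 − 115 = -5 for the blank.
The known cells in row 1 total 120, leaving 110 − 120 = -10 for the blank.
The known cells in row 2 total 124, leaving 110 − 124 = -14 for the blank.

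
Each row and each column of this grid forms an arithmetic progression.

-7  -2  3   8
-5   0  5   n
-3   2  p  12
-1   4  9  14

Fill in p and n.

p = 7, n = 10

Along each row the entries change by 5 per step; down each column they change by 2.
Row 3: from -3 at column 1, stepping by 5 to column 3 gives 7.
Row 2: from -5 at column 1, stepping by 5 to column 4 gives 10.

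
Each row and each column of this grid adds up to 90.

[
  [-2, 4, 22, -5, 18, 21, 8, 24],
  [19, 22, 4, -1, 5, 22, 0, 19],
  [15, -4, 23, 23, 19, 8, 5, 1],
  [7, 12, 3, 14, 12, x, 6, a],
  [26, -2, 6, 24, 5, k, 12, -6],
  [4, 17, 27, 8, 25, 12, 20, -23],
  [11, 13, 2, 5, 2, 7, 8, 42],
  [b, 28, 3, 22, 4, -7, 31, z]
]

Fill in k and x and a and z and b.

k = 25, x = 2, a = 34, z = -1, b = 10

Column 1: -2 + 19 + 15 + 7 + 26 + 4 + 11 = 80, so its missing entry is 90 − 80 = 10.
Row 8: 10 + 28 + 3 + 22 + 4 − 7 + 31 = 91, so its missing entry is 90 − 91 = -1.
Column 8: 24 + 19 + 1 − 6 − 23 + 42 − 1 = 56, so its missing entry is 90 − 56 = 34.
Row 5: 26 − 2 + 6 + 24 + 5 + 12 − 6 = 65, so its missing entry is 90 − 65 = 25.
Row 4: 7 + 12 + 3 + 14 + 12 + 6 + 34 = 88, so its missing entry is 90 − 88 = 2.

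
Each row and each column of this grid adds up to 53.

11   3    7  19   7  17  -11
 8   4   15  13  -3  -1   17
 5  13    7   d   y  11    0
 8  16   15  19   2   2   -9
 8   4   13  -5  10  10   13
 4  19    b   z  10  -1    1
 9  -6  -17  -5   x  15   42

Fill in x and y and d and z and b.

Row 7 has 9 − 6 − 17 − 5 + 15 + 42 = 38; the blank must be 53 − 38 = 15.
Column 5 has 7 − 3 + 2 + 10 + 10 + 15 = 41; the blank must be 53 − 41 = 12.
Row 3 has 5 + 13 + 7 + 12 + 11 + 0 = 48; the blank must be 53 − 48 = 5.
Column 4 has 19 + 13 + 5 + 19 − 5 − 5 = 46; the blank must be 53 − 46 = 7.
Row 6 has 4 + 19 + 7 + 10 − 1 + 1 = 40; the blank must be 53 − 40 = 13.

x = 15, y = 12, d = 5, z = 7, b = 13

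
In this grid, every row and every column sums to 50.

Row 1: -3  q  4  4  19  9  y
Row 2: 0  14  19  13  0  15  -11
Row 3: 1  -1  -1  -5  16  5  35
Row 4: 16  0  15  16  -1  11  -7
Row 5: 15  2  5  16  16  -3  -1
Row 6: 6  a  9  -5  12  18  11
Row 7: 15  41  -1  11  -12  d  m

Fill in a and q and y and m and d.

The known cells in column 6 total 55, leaving 50 − 55 = -5 for the blank.
The known cells in row 6 total 51, leaving 50 − 51 = -1 for the blank.
The known cells in column 2 total 55, leaving 50 − 55 = -5 for the blank.
The known cells in row 1 total 28, leaving 50 − 28 = 22 for the blank.
The known cells in row 7 total 49, leaving 50 − 49 = 1 for the blank.

a = -1, q = -5, y = 22, m = 1, d = -5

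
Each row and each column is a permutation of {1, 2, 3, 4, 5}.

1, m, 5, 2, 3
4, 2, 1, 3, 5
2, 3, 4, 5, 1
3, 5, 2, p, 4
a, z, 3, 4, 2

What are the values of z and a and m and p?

z = 1, a = 5, m = 4, p = 1

For row 5, column 1: column 1 already has {1, 2, 3, 4}; that leaves 5.
For row 4, column 4: row 4 already has {2, 3, 4, 5}; that leaves 1.
Cell (5,2): row 5 already has {2, 3, 4, 5} → 1.
For row 1, column 2: row 1 already has {1, 2, 3, 5}; that leaves 4.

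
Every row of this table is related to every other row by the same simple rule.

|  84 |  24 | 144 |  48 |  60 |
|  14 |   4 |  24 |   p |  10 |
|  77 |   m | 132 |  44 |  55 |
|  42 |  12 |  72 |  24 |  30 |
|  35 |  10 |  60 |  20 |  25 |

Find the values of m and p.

m = 22, p = 8

Each row is a constant multiple of every other row — this is a multiplication table with the headers hidden.
Row 3 is 132/144 = 11/12 times row 1, so its entry in column 2 is 24 × 11/12 = 22.
Row 2 is 24/144 = 1/6 times row 1, so its entry in column 4 is 48 × 1/6 = 8.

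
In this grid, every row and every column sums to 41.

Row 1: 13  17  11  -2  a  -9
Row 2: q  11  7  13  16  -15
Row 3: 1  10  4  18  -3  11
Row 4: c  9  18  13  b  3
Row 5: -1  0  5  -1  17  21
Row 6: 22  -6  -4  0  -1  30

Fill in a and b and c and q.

a = 11, b = 1, c = -3, q = 9

The known cells in row 2 total 32, leaving 41 − 32 = 9 for the blank.
The known cells in row 1 total 30, leaving 41 − 30 = 11 for the blank.
The known cells in column 5 total 40, leaving 41 − 40 = 1 for the blank.
The known cells in row 4 total 44, leaving 41 − 44 = -3 for the blank.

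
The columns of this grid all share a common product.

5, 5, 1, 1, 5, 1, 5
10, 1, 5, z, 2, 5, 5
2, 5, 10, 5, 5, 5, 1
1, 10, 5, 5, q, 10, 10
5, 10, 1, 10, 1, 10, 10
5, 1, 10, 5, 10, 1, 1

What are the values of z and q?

Columns 6 and 7 each multiply to 2500, so every column has product 2500.
Column 4: 1×5×5×10×5 = 1250, so the missing entry is 2500 ÷ 1250 = 2.
Column 5: 5×2×5×1×10 = 500, so the missing entry is 2500 ÷ 500 = 5.

z = 2, q = 5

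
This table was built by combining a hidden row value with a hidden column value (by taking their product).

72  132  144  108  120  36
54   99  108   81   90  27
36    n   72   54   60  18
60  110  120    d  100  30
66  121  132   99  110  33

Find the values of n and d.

n = 66, d = 90

Each row is a constant multiple of every other row — this is a multiplication table with the headers hidden.
Row 3 is 18/36 = 1/2 times row 1, so its entry in column 2 is 132 × 1/2 = 66.
Row 4 is 30/36 = 5/6 times row 1, so its entry in column 4 is 108 × 5/6 = 90.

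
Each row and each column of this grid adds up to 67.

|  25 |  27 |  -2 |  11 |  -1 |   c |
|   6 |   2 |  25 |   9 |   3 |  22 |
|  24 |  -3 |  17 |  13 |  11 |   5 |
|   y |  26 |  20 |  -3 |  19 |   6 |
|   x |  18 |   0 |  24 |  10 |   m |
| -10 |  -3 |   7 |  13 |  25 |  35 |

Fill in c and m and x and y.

c = 7, m = -8, x = 23, y = -1

The known cells in row 1 total 60, leaving 67 − 60 = 7 for the blank.
The known cells in column 6 total 75, leaving 67 − 75 = -8 for the blank.
The known cells in row 5 total 44, leaving 67 − 44 = 23 for the blank.
The known cells in row 4 total 68, leaving 67 − 68 = -1 for the blank.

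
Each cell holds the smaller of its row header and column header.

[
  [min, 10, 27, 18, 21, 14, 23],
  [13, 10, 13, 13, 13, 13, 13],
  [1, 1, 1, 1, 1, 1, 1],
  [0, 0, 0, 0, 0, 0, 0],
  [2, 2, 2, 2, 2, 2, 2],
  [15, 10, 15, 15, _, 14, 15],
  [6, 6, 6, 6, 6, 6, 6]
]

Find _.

min(15, 21) = 15.

15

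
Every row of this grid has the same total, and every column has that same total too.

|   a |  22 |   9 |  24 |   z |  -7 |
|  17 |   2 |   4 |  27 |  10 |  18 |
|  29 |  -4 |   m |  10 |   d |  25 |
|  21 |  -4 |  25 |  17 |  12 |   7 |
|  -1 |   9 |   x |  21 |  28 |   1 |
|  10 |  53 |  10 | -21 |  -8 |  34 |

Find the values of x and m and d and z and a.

Rows 2 and 4 both sum to 78, so that's the common total.
Column 1 has 17 + 29 + 21 − 1 + 10 = 76; the blank must be 78 − 76 = 2.
Row 1 has 2 + 22 + 9 + 24 − 7 = 50; the blank must be 78 − 50 = 28.
Column 5 has 28 + 10 + 12 + 28 − 8 = 70; the blank must be 78 − 70 = 8.
Row 5 has -1 + 9 + 21 + 28 + 1 = 58; the blank must be 78 − 58 = 20.
Row 3 has 29 − 4 + 10 + 8 + 25 = 68; the blank must be 78 − 68 = 10.

x = 20, m = 10, d = 8, z = 28, a = 2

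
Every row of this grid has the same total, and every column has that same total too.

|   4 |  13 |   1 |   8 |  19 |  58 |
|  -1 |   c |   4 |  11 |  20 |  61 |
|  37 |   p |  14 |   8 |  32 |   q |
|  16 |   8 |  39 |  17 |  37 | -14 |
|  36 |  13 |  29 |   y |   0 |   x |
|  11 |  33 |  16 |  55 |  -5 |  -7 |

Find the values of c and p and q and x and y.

Rows 1 and 4 both sum to 103, so that's the common total.
The known cells in column 4 total 99, leaving 103 − 99 = 4 for the blank.
The known cells in row 2 total 95, leaving 103 − 95 = 8 for the blank.
The known cells in column 2 total 75, leaving 103 − 75 = 28 for the blank.
The known cells in row 5 total 82, leaving 103 − 82 = 21 for the blank.
The known cells in row 3 total 119, leaving 103 − 119 = -16 for the blank.

c = 8, p = 28, q = -16, x = 21, y = 4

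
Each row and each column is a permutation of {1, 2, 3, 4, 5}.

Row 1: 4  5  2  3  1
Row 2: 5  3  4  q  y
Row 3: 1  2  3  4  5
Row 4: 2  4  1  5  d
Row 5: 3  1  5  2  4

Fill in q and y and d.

Cell (2,4): column 4 already has {2, 3, 4, 5} → 1.
At (row 4, col 5): row 4 already has {1, 2, 4, 5}, so the value is 3.
At (row 2, col 5): row 2 already has {1, 3, 4, 5}, so the value is 2.

q = 1, y = 2, d = 3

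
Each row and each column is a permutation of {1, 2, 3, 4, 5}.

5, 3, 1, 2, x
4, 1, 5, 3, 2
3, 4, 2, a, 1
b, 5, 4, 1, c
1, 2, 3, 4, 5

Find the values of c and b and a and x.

c = 3, b = 2, a = 5, x = 4

At (row 3, col 4): row 3 already has {1, 2, 3, 4}, so the value is 5.
At (row 1, col 5): row 1 already has {1, 2, 3, 5}, so the value is 4.
Cell (4,5): column 5 already has {1, 2, 4, 5} → 3.
At (row 4, col 1): row 4 already has {1, 3, 4, 5}, so the value is 2.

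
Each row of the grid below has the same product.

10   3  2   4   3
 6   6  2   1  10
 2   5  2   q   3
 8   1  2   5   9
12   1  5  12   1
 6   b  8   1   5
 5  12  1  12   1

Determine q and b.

q = 12, b = 3

Rows 4 and 7 each multiply to 720, so every row has product 720.
Row 3: 2×5×2×3 = 60, so the missing entry is 720 ÷ 60 = 12.
Row 6: 6×8×1×5 = 240, so the missing entry is 720 ÷ 240 = 3.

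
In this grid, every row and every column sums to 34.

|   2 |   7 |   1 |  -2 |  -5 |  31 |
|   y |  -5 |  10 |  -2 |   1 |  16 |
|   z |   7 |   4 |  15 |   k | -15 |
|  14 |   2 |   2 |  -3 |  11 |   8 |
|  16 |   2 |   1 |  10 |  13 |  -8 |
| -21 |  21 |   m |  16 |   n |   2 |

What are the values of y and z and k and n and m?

y = 14, z = 9, k = 14, n = 0, m = 16

Row 2 has -5 + 10 − 2 + 1 + 16 = 20; the blank must be 34 − 20 = 14.
Column 1 has 2 + 14 + 14 + 16 − 21 = 25; the blank must be 34 − 25 = 9.
Row 3 has 9 + 7 + 4 + 15 − 15 = 20; the blank must be 34 − 20 = 14.
Column 5 has -5 + 1 + 14 + 11 + 13 = 34; the blank must be 34 − 34 = 0.
Row 6 has -21 + 21 + 16 + 0 + 2 = 18; the blank must be 34 − 18 = 16.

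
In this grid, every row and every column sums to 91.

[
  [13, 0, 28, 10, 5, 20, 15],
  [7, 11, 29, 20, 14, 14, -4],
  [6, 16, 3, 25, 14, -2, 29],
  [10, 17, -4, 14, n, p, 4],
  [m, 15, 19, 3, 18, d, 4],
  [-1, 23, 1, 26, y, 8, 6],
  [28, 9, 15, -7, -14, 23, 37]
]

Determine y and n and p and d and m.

Column 1: 13 + 7 + 6 + 10 − 1 + 28 = 63, so its missing entry is 91 − 63 = 28.
Row 6: -1 + 23 + 1 + 26 + 8 + 6 = 63, so its missing entry is 91 − 63 = 28.
Column 5: 5 + 14 + 14 + 18 + 28 − 14 = 65, so its missing entry is 91 − 65 = 26.
Row 5: 28 + 15 + 19 + 3 + 18 + 4 = 87, so its missing entry is 91 − 87 = 4.
Row 4: 10 + 17 − 4 + 14 + 26 + 4 = 67, so its missing entry is 91 − 67 = 24.

y = 28, n = 26, p = 24, d = 4, m = 28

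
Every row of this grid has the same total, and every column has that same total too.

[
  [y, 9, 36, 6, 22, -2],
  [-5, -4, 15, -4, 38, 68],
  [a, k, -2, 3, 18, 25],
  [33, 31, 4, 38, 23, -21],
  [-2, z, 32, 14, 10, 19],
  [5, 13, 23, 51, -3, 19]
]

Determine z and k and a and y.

z = 35, k = 24, a = 40, y = 37

Rows 2 and 4 both sum to 108, so that's the common total.
Row 5 has -2 + 32 + 14 + 10 + 19 = 73; the blank must be 108 − 73 = 35.
Column 2 has 9 − 4 + 31 + 35 + 13 = 84; the blank must be 108 − 84 = 24.
Row 3 has 24 − 2 + 3 + 18 + 25 = 68; the blank must be 108 − 68 = 40.
Row 1 has 9 + 36 + 6 + 22 − 2 = 71; the blank must be 108 − 71 = 37.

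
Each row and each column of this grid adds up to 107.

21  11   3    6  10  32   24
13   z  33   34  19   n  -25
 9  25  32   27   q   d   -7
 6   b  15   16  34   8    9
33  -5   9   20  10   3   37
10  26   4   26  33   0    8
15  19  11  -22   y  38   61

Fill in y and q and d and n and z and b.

y = -15, q = 16, d = 5, n = 21, z = 12, b = 19

The known cells in row 4 total 88, leaving 107 − 88 = 19 for the blank.
The known cells in column 2 total 95, leaving 107 − 95 = 12 for the blank.
The known cells in row 2 total 86, leaving 107 − 86 = 21 for the blank.
The known cells in row 7 total 122, leaving 107 − 122 = -15 for the blank.
The known cells in column 5 total 91, leaving 107 − 91 = 16 for the blank.
The known cells in row 3 total 102, leaving 107 − 102 = 5 for the blank.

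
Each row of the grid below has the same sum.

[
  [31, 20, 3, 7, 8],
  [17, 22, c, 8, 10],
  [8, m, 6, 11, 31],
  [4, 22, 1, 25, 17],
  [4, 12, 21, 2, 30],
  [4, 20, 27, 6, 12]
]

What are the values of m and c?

The complete rows each total 69.
Row 3 is missing 69 − 56 = 13 (since 8 + 6 + 11 + 31 = 56).
Row 2 is missing 69 − 57 = 12 (since 17 + 22 + 8 + 10 = 57).

m = 13, c = 12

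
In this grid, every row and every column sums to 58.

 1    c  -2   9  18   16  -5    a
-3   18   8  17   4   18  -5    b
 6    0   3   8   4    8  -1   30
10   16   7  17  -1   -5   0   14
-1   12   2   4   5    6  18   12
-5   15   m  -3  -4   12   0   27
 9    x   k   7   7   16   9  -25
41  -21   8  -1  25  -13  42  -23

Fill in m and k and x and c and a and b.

Row 2: -3 + 18 + 8 + 17 + 4 + 18 − 5 = 57, so its missing entry is 58 − 57 = 1.
Column 8: 1 + 30 + 14 + 12 + 27 − 25 − 23 = 36, so its missing entry is 58 − 36 = 22.
Row 1: 1 − 2 + 9 + 18 + 16 − 5 + 22 = 59, so its missing entry is 58 − 59 = -1.
Column 2: -1 + 18 + 0 + 16 + 12 + 15 − 21 = 39, so its missing entry is 58 − 39 = 19.
Row 7: 9 + 19 + 7 + 7 + 16 + 9 − 25 = 42, so its missing entry is 58 − 42 = 16.
Row 6: -5 + 15 − 3 − 4 + 12 + 0 + 27 = 42, so its missing entry is 58 − 42 = 16.

m = 16, k = 16, x = 19, c = -1, a = 22, b = 1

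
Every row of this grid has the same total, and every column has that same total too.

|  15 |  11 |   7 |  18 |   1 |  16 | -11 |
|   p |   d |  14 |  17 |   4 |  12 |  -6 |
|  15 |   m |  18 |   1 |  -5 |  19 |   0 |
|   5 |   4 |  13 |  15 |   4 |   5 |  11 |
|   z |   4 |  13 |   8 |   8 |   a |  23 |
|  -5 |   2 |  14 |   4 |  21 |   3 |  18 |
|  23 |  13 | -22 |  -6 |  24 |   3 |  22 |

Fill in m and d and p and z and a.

Rows 1 and 4 both sum to 57, so that's the common total.
Row 3 has 15 + 18 + 1 − 5 + 19 + 0 = 48; the blank must be 57 − 48 = 9.
Column 2 has 11 + 9 + 4 + 4 + 2 + 13 = 43; the blank must be 57 − 43 = 14.
Column 6 has 16 + 12 + 19 + 5 + 3 + 3 = 58; the blank must be 57 − 58 = -1.
Row 5 has 4 + 13 + 8 + 8 − 1 + 23 = 55; the blank must be 57 − 55 = 2.
Row 2 has 14 + 14 + 17 + 4 + 12 − 6 = 55; the blank must be 57 − 55 = 2.

m = 9, d = 14, p = 2, z = 2, a = -1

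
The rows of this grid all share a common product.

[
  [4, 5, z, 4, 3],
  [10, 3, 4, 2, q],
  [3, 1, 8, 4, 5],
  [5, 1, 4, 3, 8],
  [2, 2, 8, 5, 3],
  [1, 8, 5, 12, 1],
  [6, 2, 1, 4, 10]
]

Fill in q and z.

q = 2, z = 2

Rows 5 and 7 each multiply to 480, so every row has product 480.
Row 2: 10×3×4×2 = 240, so the missing entry is 480 ÷ 240 = 2.
Row 1: 4×5×4×3 = 240, so the missing entry is 480 ÷ 240 = 2.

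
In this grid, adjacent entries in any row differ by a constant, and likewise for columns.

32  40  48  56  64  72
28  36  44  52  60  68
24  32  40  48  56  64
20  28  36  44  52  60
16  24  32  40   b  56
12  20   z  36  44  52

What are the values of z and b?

z = 28, b = 48

Along each row the entries change by 8 per step; down each column they change by -4.
Row 6: from 12 at column 1, stepping by 8 to column 3 gives 28.
Row 5: from 16 at column 1, stepping by 8 to column 5 gives 48.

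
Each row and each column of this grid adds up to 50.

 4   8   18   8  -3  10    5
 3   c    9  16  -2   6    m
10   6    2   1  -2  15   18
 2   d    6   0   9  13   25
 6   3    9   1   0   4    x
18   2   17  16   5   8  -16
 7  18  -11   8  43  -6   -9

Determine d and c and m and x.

The known cells in row 4 total 55, leaving 50 − 55 = -5 for the blank.
The known cells in column 2 total 32, leaving 50 − 32 = 18 for the blank.
The known cells in row 2 total 50, leaving 50 − 50 = 0 for the blank.
The known cells in row 5 total 23, leaving 50 − 23 = 27 for the blank.

d = -5, c = 18, m = 0, x = 27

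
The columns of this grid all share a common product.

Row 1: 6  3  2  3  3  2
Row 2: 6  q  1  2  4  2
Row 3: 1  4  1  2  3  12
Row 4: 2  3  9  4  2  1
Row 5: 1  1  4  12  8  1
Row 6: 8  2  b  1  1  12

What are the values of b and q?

Columns 1 and 4 each multiply to 576, so every column has product 576.
Column 3: 2×1×1×9×4 = 72, so the missing entry is 576 ÷ 72 = 8.
Column 2: 3×4×3×1×2 = 72, so the missing entry is 576 ÷ 72 = 8.

b = 8, q = 8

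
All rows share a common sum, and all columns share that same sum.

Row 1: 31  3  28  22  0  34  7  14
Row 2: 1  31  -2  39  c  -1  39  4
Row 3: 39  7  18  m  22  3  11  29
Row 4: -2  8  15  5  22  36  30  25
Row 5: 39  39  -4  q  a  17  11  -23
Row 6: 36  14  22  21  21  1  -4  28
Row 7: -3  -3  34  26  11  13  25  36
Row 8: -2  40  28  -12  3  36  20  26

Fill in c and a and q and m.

c = 28, a = 32, q = 28, m = 10

Rows 1 and 4 both sum to 139, so that's the common total.
Row 3: 39 + 7 + 18 + 22 + 3 + 11 + 29 = 129, so its missing entry is 139 − 129 = 10.
Row 2: 1 + 31 − 2 + 39 − 1 + 39 + 4 = 111, so its missing entry is 139 − 111 = 28.
Column 5: 0 + 28 + 22 + 22 + 21 + 11 + 3 = 107, so its missing entry is 139 − 107 = 32.
Row 5: 39 + 39 − 4 + 32 + 17 + 11 − 23 = 111, so its missing entry is 139 − 111 = 28.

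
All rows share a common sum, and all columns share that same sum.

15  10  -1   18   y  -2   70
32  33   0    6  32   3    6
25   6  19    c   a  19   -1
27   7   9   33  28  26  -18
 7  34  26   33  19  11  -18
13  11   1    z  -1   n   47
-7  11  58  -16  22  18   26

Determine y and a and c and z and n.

Rows 2 and 4 both sum to 112, so that's the common total.
The known cells in column 6 total 75, leaving 112 − 75 = 37 for the blank.
The known cells in row 1 total 110, leaving 112 − 110 = 2 for the blank.
The known cells in column 5 total 102, leaving 112 − 102 = 10 for the blank.
The known cells in row 3 total 78, leaving 112 − 78 = 34 for the blank.
The known cells in row 6 total 108, leaving 112 − 108 = 4 for the blank.

y = 2, a = 10, c = 34, z = 4, n = 37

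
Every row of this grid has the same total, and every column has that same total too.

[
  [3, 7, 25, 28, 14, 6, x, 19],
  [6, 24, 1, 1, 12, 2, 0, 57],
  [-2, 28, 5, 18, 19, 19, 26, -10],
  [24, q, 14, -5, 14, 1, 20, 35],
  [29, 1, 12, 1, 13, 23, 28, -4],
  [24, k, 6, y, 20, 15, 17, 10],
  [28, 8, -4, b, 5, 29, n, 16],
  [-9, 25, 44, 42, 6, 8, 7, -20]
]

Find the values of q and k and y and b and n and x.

q = 0, k = 10, y = 1, b = 17, n = 4, x = 1

Rows 2 and 3 both sum to 103, so that's the common total.
The known cells in row 4 total 103, leaving 103 − 103 = 0 for the blank.
The known cells in column 2 total 93, leaving 103 − 93 = 10 for the blank.
The known cells in row 1 total 102, leaving 103 − 102 = 1 for the blank.
The known cells in column 7 total 99, leaving 103 − 99 = 4 for the blank.
The known cells in row 6 total 102, leaving 103 − 102 = 1 for the blank.
The known cells in row 7 total 86, leaving 103 − 86 = 17 for the blank.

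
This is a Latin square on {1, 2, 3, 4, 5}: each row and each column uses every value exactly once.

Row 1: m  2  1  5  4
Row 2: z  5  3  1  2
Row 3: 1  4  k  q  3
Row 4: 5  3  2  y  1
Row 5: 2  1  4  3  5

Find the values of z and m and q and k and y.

z = 4, m = 3, q = 2, k = 5, y = 4

Cell (1,1): row 1 already has {1, 2, 4, 5} → 3.
For row 4, column 4: row 4 already has {1, 2, 3, 5}; that leaves 4.
At (row 3, col 4): column 4 already has {1, 3, 4, 5}, so the value is 2.
At (row 3, col 3): row 3 already has {1, 2, 3, 4}, so the value is 5.
For row 2, column 1: row 2 already has {1, 2, 3, 5}; that leaves 4.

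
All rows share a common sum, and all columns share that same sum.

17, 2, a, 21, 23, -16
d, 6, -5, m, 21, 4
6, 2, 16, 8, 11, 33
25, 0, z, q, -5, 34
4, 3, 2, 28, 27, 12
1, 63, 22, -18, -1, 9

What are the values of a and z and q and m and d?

a = 29, z = 12, q = 10, m = 27, d = 23

Rows 3 and 5 both sum to 76, so that's the common total.
Row 1 has 17 + 2 + 21 + 23 − 16 = 47; the blank must be 76 − 47 = 29.
Column 1 has 17 + 6 + 25 + 4 + 1 = 53; the blank must be 76 − 53 = 23.
Column 3 has 29 − 5 + 16 + 2 + 22 = 64; the blank must be 76 − 64 = 12.
Row 4 has 25 + 0 + 12 − 5 + 34 = 66; the blank must be 76 − 66 = 10.
Row 2 has 23 + 6 − 5 + 21 + 4 = 49; the blank must be 76 − 49 = 27.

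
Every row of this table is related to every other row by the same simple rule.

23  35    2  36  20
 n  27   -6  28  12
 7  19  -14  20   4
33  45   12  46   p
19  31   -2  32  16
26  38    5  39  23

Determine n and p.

n = 15, p = 30

The difference between any two rows is the same in every column — this is an addition table with the headers hidden.
Row 2 minus row 1 is 27 − 35 = -8, so its entry in column 1 is 23 + (-8) = 15.
Row 4 minus row 1 is 45 − 35 = 10, so its entry in column 5 is 20 + 10 = 30.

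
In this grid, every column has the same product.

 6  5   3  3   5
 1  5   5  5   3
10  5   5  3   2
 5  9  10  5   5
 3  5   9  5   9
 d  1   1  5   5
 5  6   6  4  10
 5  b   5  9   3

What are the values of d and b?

Columns 4 and 5 each multiply to 202500, so every column has product 202500.
Column 1: 6×1×10×5×3×5×5 = 22500, so the missing entry is 202500 ÷ 22500 = 9.
Column 2: 5×5×5×9×5×1×6 = 33750, so the missing entry is 202500 ÷ 33750 = 6.

d = 9, b = 6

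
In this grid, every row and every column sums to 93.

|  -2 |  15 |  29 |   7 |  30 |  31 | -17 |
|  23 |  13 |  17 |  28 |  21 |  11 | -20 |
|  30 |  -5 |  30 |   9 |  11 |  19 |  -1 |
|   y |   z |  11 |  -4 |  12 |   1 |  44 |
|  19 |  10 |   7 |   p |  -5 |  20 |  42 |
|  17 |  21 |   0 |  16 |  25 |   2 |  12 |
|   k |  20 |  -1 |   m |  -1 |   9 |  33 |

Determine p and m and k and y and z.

The known cells in row 5 total 93, leaving 93 − 93 = 0 for the blank.
The known cells in column 2 total 74, leaving 93 − 74 = 19 for the blank.
The known cells in row 4 total 83, leaving 93 − 83 = 10 for the blank.
The known cells in column 1 total 97, leaving 93 − 97 = -4 for the blank.
The known cells in row 7 total 56, leaving 93 − 56 = 37 for the blank.

p = 0, m = 37, k = -4, y = 10, z = 19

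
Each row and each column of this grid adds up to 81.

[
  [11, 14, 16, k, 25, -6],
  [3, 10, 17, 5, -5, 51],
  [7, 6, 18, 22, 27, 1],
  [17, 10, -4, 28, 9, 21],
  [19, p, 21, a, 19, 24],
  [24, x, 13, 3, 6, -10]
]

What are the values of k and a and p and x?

Row 1: 11 + 14 + 16 + 25 − 6 = 60, so its missing entry is 81 − 60 = 21.
Row 6: 24 + 13 + 3 + 6 − 10 = 36, so its missing entry is 81 − 36 = 45.
Column 2: 14 + 10 + 6 + 10 + 45 = 85, so its missing entry is 81 − 85 = -4.
Row 5: 19 − 4 + 21 + 19 + 24 = 79, so its missing entry is 81 − 79 = 2.

k = 21, a = 2, p = -4, x = 45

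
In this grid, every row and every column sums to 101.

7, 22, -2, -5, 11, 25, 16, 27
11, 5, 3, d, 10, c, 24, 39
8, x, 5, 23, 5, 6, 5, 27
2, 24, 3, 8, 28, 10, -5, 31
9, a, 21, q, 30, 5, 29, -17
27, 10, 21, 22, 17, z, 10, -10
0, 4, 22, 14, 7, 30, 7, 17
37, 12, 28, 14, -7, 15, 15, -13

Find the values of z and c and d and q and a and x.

Row 6: 27 + 10 + 21 + 22 + 17 + 10 − 10 = 97, so its missing entry is 101 − 97 = 4.
Row 3: 8 + 5 + 23 + 5 + 6 + 5 + 27 = 79, so its missing entry is 101 − 79 = 22.
Column 2: 22 + 5 + 22 + 24 + 10 + 4 + 12 = 99, so its missing entry is 101 − 99 = 2.
Row 5: 9 + 2 + 21 + 30 + 5 + 29 − 17 = 79, so its missing entry is 101 − 79 = 22.
Column 6: 25 + 6 + 10 + 5 + 4 + 30 + 15 = 95, so its missing entry is 101 − 95 = 6.
Row 2: 11 + 5 + 3 + 10 + 6 + 24 + 39 = 98, so its missing entry is 101 − 98 = 3.

z = 4, c = 6, d = 3, q = 22, a = 2, x = 22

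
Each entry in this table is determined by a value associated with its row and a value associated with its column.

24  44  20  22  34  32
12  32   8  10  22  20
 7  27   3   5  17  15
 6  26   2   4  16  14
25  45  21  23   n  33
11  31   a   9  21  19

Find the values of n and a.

The difference between any two rows is the same in every column — this is an addition table with the headers hidden.
Row 5 minus row 1 is 25 − 24 = 1, so its entry in column 5 is 34 + 1 = 35.
Row 6 minus row 1 is 11 − 24 = -13, so its entry in column 3 is 20 + (-13) = 7.

n = 35, a = 7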